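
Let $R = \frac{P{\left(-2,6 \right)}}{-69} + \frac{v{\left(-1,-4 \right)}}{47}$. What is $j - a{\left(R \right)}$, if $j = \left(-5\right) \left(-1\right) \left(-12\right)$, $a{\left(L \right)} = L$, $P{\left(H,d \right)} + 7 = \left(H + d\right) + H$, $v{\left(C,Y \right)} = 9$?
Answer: $- \frac{195436}{3243} \approx -60.264$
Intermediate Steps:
$P{\left(H,d \right)} = -7 + d + 2 H$ ($P{\left(H,d \right)} = -7 + \left(\left(H + d\right) + H\right) = -7 + \left(d + 2 H\right) = -7 + d + 2 H$)
$R = \frac{856}{3243}$ ($R = \frac{-7 + 6 + 2 \left(-2\right)}{-69} + \frac{9}{47} = \left(-7 + 6 - 4\right) \left(- \frac{1}{69}\right) + 9 \cdot \frac{1}{47} = \left(-5\right) \left(- \frac{1}{69}\right) + \frac{9}{47} = \frac{5}{69} + \frac{9}{47} = \frac{856}{3243} \approx 0.26395$)
$j = -60$ ($j = 5 \left(-12\right) = -60$)
$j - a{\left(R \right)} = -60 - \frac{856}{3243} = - \frac{195436}{3243}$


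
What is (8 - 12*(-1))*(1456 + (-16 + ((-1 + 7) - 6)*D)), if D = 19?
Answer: 28800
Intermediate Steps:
(8 - 12*(-1))*(1456 + (-16 + ((-1 + 7) - 6)*D)) = (8 - 12*(-1))*(1456 + (-16 + ((-1 + 7) - 6)*19)) = (8 + 12)*(1456 + (-16 + (6 - 6)*19)) = 20*(1456 + (-16 + 0*19)) = 20*(1456 + (-16 + 0)) = 20*(1456 - 16) = 20*1440 = 28800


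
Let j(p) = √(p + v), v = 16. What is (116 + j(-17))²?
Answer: (116 + I)² ≈ 13455.0 + 232.0*I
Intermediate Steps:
j(p) = √(16 + p) (j(p) = √(p + 16) = √(16 + p))
(116 + j(-17))² = (116 + √(16 - 17))² = (116 + √(-1))² = (116 + I)²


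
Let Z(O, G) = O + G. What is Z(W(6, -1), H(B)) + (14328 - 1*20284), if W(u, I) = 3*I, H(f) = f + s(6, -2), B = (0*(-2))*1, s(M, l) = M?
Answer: -5953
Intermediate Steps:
B = 0 (B = 0*1 = 0)
H(f) = 6 + f (H(f) = f + 6 = 6 + f)
Z(O, G) = G + O
Z(W(6, -1), H(B)) + (14328 - 1*20284) = ((6 + 0) + 3*(-1)) + (14328 - 1*20284) = (6 - 3) + (14328 - 20284) = 3 - 5956 = -5953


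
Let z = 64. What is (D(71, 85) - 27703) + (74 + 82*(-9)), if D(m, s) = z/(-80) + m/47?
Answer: -6666078/235 ≈ -28366.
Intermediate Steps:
D(m, s) = -⅘ + m/47 (D(m, s) = 64/(-80) + m/47 = 64*(-1/80) + m*(1/47) = -⅘ + m/47)
(D(71, 85) - 27703) + (74 + 82*(-9)) = ((-⅘ + (1/47)*71) - 27703) + (74 + 82*(-9)) = ((-⅘ + 71/47) - 27703) + (74 - 738) = (167/235 - 27703) - 664 = -6510038/235 - 664 = -6666078/235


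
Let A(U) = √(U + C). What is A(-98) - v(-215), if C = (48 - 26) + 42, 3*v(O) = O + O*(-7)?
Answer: -430 + I*√34 ≈ -430.0 + 5.831*I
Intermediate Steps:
v(O) = -2*O (v(O) = (O + O*(-7))/3 = (O - 7*O)/3 = (-6*O)/3 = -2*O)
C = 64 (C = 22 + 42 = 64)
A(U) = √(64 + U) (A(U) = √(U + 64) = √(64 + U))
A(-98) - v(-215) = √(64 - 98) - (-2)*(-215) = √(-34) - 1*430 = I*√34 - 430 = -430 + I*√34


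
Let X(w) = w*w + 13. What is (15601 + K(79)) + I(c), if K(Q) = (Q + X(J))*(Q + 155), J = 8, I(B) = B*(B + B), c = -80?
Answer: 64905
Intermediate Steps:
I(B) = 2*B² (I(B) = B*(2*B) = 2*B²)
X(w) = 13 + w² (X(w) = w² + 13 = 13 + w²)
K(Q) = (77 + Q)*(155 + Q) (K(Q) = (Q + (13 + 8²))*(Q + 155) = (Q + (13 + 64))*(155 + Q) = (Q + 77)*(155 + Q) = (77 + Q)*(155 + Q))
(15601 + K(79)) + I(c) = (15601 + (11935 + 79² + 232*79)) + 2*(-80)² = (15601 + (11935 + 6241 + 18328)) + 2*6400 = (15601 + 36504) + 12800 = 52105 + 12800 = 64905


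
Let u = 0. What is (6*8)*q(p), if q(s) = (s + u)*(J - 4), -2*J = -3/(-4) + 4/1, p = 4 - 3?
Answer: -306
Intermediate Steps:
p = 1
J = -19/8 (J = -(-3/(-4) + 4/1)/2 = -(-3*(-¼) + 4*1)/2 = -(¾ + 4)/2 = -½*19/4 = -19/8 ≈ -2.3750)
q(s) = -51*s/8 (q(s) = (s + 0)*(-19/8 - 4) = s*(-51/8) = -51*s/8)
(6*8)*q(p) = (6*8)*(-51/8*1) = 48*(-51/8) = -306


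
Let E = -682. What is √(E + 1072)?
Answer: √390 ≈ 19.748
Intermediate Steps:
√(E + 1072) = √(-682 + 1072) = √390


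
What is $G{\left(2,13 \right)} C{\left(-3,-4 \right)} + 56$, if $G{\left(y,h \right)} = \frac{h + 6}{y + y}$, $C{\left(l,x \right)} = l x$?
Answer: $113$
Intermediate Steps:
$G{\left(y,h \right)} = \frac{6 + h}{2 y}$
$G{\left(2,13 \right)} C{\left(-3,-4 \right)} + 56 = \frac{6 + 13}{2 \cdot 2} \left(\left(-3\right) \left(-4\right)\right) + 56 = \frac{1}{2} \cdot \frac{1}{2} \cdot 19 \cdot 12 + 56 = \frac{19}{4} \cdot 12 + 56 = 57 + 56 = 113$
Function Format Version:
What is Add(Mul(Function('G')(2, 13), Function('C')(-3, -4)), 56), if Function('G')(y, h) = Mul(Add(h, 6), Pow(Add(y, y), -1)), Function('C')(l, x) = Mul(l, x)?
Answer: 113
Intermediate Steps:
Function('G')(y, h) = Mul(Rational(1, 2), Pow(y, -1), Add(6, h)) (Function('G')(y, h) = Mul(Add(6, h), Pow(Mul(2, y), -1)) = Mul(Add(6, h), Mul(Rational(1, 2), Pow(y, -1))) = Mul(Rational(1, 2), Pow(y, -1), Add(6, h)))
Add(Mul(Function('G')(2, 13), Function('C')(-3, -4)), 56) = Add(Mul(Mul(Rational(1, 2), Pow(2, -1), Add(6, 13)), Mul(-3, -4)), 56) = Add(Mul(Mul(Rational(1, 2), Rational(1, 2), 19), 12), 56) = Add(Mul(Rational(19, 4), 12), 56) = Add(57, 56) = 113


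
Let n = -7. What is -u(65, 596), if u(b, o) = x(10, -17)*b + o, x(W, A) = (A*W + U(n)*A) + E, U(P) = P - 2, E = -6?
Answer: 899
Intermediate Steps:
U(P) = -2 + P
x(W, A) = -6 - 9*A + A*W (x(W, A) = (A*W + (-2 - 7)*A) - 6 = (A*W - 9*A) - 6 = (-9*A + A*W) - 6 = -6 - 9*A + A*W)
u(b, o) = o - 23*b (u(b, o) = (-6 - 9*(-17) - 17*10)*b + o = (-6 + 153 - 170)*b + o = -23*b + o = o - 23*b)
-u(65, 596) = -(596 - 23*65) = -(596 - 1495) = -1*(-899) = 899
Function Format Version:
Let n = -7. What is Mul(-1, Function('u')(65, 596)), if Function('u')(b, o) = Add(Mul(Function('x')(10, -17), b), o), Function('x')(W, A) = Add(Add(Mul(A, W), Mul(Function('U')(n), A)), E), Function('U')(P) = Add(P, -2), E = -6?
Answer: 899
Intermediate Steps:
Function('U')(P) = Add(-2, P)
Function('x')(W, A) = Add(-6, Mul(-9, A), Mul(A, W)) (Function('x')(W, A) = Add(Add(Mul(A, W), Mul(Add(-2, -7), A)), -6) = Add(Add(Mul(A, W), Mul(-9, A)), -6) = Add(Add(Mul(-9, A), Mul(A, W)), -6) = Add(-6, Mul(-9, A), Mul(A, W)))
Function('u')(b, o) = Add(o, Mul(-23, b)) (Function('u')(b, o) = Add(Mul(Add(-6, Mul(-9, -17), Mul(-17, 10)), b), o) = Add(Mul(Add(-6, 153, -170), b), o) = Add(Mul(-23, b), o) = Add(o, Mul(-23, b)))
Mul(-1, Function('u')(65, 596)) = Mul(-1, Add(596, Mul(-23, 65))) = Mul(-1, Add(596, -1495)) = Mul(-1, -899) = 899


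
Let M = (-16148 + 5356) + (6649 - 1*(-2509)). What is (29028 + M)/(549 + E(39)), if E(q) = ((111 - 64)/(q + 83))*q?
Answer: 3342068/68811 ≈ 48.569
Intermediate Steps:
M = -1634 (M = -10792 + (6649 + 2509) = -10792 + 9158 = -1634)
E(q) = 47*q/(83 + q) (E(q) = (47/(83 + q))*q = 47*q/(83 + q))
(29028 + M)/(549 + E(39)) = (29028 - 1634)/(549 + 47*39/(83 + 39)) = 27394/(549 + 47*39/122) = 27394/(549 + 47*39*(1/122)) = 27394/(549 + 1833/122) = 27394/(68811/122) = 27394*(122/68811) = 3342068/68811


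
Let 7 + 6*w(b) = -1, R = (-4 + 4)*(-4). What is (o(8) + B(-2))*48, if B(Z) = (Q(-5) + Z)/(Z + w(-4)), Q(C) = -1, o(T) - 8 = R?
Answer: 2136/5 ≈ 427.20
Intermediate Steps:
R = 0 (R = 0*(-4) = 0)
o(T) = 8 (o(T) = 8 + 0 = 8)
w(b) = -4/3 (w(b) = -7/6 + (⅙)*(-1) = -7/6 - ⅙ = -4/3)
B(Z) = (-1 + Z)/(-4/3 + Z) (B(Z) = (-1 + Z)/(Z - 4/3) = (-1 + Z)/(-4/3 + Z))
(o(8) + B(-2))*48 = (8 + 3*(-1 - 2)/(-4 + 3*(-2)))*48 = (8 + 3*(-3)/(-4 - 6))*48 = (8 + 3*(-3)/(-10))*48 = (8 + 3*(-⅒)*(-3))*48 = (8 + 9/10)*48 = (89/10)*48 = 2136/5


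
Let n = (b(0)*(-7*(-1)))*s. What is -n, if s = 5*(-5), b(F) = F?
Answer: 0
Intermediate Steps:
s = -25
n = 0 (n = (0*(-7*(-1)))*(-25) = (0*7)*(-25) = 0*(-25) = 0)
-n = -1*0 = 0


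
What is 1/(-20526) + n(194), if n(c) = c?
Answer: 3982043/20526 ≈ 194.00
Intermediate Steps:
1/(-20526) + n(194) = 1/(-20526) + 194 = -1/20526 + 194 = 3982043/20526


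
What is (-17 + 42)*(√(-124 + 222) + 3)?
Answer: 75 + 175*√2 ≈ 322.49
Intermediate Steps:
(-17 + 42)*(√(-124 + 222) + 3) = 25*(√98 + 3) = 25*(7*√2 + 3) = 25*(3 + 7*√2) = 75 + 175*√2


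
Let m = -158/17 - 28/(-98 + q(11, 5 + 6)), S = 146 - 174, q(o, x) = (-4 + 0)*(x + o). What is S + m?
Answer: -58724/1581 ≈ -37.144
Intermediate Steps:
q(o, x) = -4*o - 4*x (q(o, x) = -4*(o + x) = -4*o - 4*x)
S = -28
m = -14456/1581 (m = -158/17 - 28/(-98 + (-4*11 - 4*(5 + 6))) = -158*1/17 - 28/(-98 + (-44 - 4*11)) = -158/17 - 28/(-98 + (-44 - 44)) = -158/17 - 28/(-98 - 88) = -158/17 - 28/(-186) = -158/17 - 28*(-1/186) = -158/17 + 14/93 = -14456/1581 ≈ -9.1436)
S + m = -28 - 14456/1581 = -58724/1581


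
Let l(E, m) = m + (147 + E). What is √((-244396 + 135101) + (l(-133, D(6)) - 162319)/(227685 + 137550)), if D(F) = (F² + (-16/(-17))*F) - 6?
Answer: 4*I*√263344769798400030/6208995 ≈ 330.6*I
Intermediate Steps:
D(F) = -6 + F² + 16*F/17 (D(F) = (F² + (-16*(-1/17))*F) - 6 = (F² + 16*F/17) - 6 = -6 + F² + 16*F/17)
l(E, m) = 147 + E + m
√((-244396 + 135101) + (l(-133, D(6)) - 162319)/(227685 + 137550)) = √((-244396 + 135101) + ((147 - 133 + (-6 + 6² + (16/17)*6)) - 162319)/(227685 + 137550)) = √(-109295 + ((147 - 133 + (-6 + 36 + 96/17)) - 162319)/365235) = √(-109295 + ((147 - 133 + 606/17) - 162319)*(1/365235)) = √(-109295 + (844/17 - 162319)*(1/365235)) = √(-109295 - 2758579/17*1/365235) = √(-109295 - 2758579/6208995) = √(-678614867104/6208995) = 4*I*√263344769798400030/6208995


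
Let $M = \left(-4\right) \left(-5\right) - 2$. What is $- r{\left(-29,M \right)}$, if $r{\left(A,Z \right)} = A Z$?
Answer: $522$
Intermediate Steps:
$M = 18$ ($M = 20 - 2 = 18$)
$- r{\left(-29,M \right)} = - \left(-29\right) 18 = \left(-1\right) \left(-522\right) = 522$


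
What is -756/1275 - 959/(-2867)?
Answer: -314909/1218475 ≈ -0.25845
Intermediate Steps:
-756/1275 - 959/(-2867) = -756*1/1275 - 959*(-1/2867) = -252/425 + 959/2867 = -314909/1218475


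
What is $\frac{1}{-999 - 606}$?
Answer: $- \frac{1}{1605} \approx -0.00062305$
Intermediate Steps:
$\frac{1}{-999 - 606} = \frac{1}{-1605} = - \frac{1}{1605}$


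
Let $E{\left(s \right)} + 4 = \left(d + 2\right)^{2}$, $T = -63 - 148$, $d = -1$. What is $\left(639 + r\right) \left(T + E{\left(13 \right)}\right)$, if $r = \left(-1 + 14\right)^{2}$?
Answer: $-172912$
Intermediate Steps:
$T = -211$
$r = 169$ ($r = 13^{2} = 169$)
$E{\left(s \right)} = -3$ ($E{\left(s \right)} = -4 + \left(-1 + 2\right)^{2} = -4 + 1^{2} = -4 + 1 = -3$)
$\left(639 + r\right) \left(T + E{\left(13 \right)}\right) = \left(639 + 169\right) \left(-211 - 3\right) = 808 \left(-214\right) = -172912$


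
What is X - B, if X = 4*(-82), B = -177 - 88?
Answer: -63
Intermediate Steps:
B = -265
X = -328
X - B = -328 - 1*(-265) = -328 + 265 = -63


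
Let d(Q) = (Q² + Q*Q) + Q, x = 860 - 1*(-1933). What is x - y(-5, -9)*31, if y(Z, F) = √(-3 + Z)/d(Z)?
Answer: 2793 - 62*I*√2/45 ≈ 2793.0 - 1.9485*I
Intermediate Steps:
x = 2793 (x = 860 + 1933 = 2793)
d(Q) = Q + 2*Q² (d(Q) = (Q² + Q²) + Q = 2*Q² + Q = Q + 2*Q²)
y(Z, F) = √(-3 + Z)/(Z*(1 + 2*Z)) (y(Z, F) = √(-3 + Z)/((Z*(1 + 2*Z))) = √(-3 + Z)*(1/(Z*(1 + 2*Z))) = √(-3 + Z)/(Z*(1 + 2*Z)))
x - y(-5, -9)*31 = 2793 - √(-3 - 5)/((-5)*(1 + 2*(-5)))*31 = 2793 - (-√(-8)/(5*(1 - 10)))*31 = 2793 - (-⅕*2*I*√2/(-9))*31 = 2793 - (-⅕*(-⅑)*2*I*√2)*31 = 2793 - 2*I*√2/45*31 = 2793 - 62*I*√2/45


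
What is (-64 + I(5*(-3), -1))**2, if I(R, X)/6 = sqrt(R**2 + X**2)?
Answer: 12232 - 768*sqrt(226) ≈ 686.43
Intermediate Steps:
I(R, X) = 6*sqrt(R**2 + X**2)
(-64 + I(5*(-3), -1))**2 = (-64 + 6*sqrt((5*(-3))**2 + (-1)**2))**2 = (-64 + 6*sqrt((-15)**2 + 1))**2 = (-64 + 6*sqrt(225 + 1))**2 = (-64 + 6*sqrt(226))**2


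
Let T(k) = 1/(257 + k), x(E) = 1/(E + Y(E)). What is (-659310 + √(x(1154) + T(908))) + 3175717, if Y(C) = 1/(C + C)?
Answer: 2516407 + √1845278095911065/1034299815 ≈ 2.5164e+6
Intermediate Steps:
Y(C) = 1/(2*C)
x(E) = 1/(E + 1/(2*E))
(-659310 + √(x(1154) + T(908))) + 3175717 = (-659310 + √(2*1154/(1 + 2*1154²) + 1/(257 + 908))) + 3175717 = (-659310 + √(2*1154/(1 + 2*1331716) + 1/1165)) + 3175717 = (-659310 + √(2*1154/(1 + 2663432) + 1/1165)) + 3175717 = (-659310 + √(2*1154/2663433 + 1/1165)) + 3175717 = (-659310 + √(2*1154*(1/2663433) + 1/1165)) + 3175717 = (-659310 + √(2308/2663433 + 1/1165)) + 3175717 = (-659310 + √(5352253/3102899445)) + 3175717 = (-659310 + √1845278095911065/1034299815) + 3175717 = 2516407 + √1845278095911065/1034299815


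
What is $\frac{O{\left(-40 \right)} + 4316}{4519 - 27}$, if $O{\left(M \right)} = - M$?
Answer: $\frac{1089}{1123} \approx 0.96972$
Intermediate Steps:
$\frac{O{\left(-40 \right)} + 4316}{4519 - 27} = \frac{\left(-1\right) \left(-40\right) + 4316}{4519 - 27} = \frac{40 + 4316}{4492} = 4356 \cdot \frac{1}{4492} = \frac{1089}{1123}$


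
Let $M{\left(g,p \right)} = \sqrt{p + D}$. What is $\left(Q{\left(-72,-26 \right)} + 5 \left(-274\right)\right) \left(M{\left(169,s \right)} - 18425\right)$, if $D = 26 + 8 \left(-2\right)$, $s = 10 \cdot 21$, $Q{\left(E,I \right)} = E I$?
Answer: $-9249350 + 1004 \sqrt{55} \approx -9.2419 \cdot 10^{6}$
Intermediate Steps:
$s = 210$
$D = 10$ ($D = 26 - 16 = 10$)
$M{\left(g,p \right)} = \sqrt{10 + p}$ ($M{\left(g,p \right)} = \sqrt{p + 10} = \sqrt{10 + p}$)
$\left(Q{\left(-72,-26 \right)} + 5 \left(-274\right)\right) \left(M{\left(169,s \right)} - 18425\right) = \left(\left(-72\right) \left(-26\right) + 5 \left(-274\right)\right) \left(\sqrt{10 + 210} - 18425\right) = \left(1872 - 1370\right) \left(\sqrt{220} - 18425\right) = 502 \left(2 \sqrt{55} - 18425\right) = 502 \left(-18425 + 2 \sqrt{55}\right) = -9249350 + 1004 \sqrt{55}$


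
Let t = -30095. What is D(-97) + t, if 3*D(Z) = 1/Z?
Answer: -8757646/291 ≈ -30095.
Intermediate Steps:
D(Z) = 1/(3*Z)
D(-97) + t = (⅓)/(-97) - 30095 = (⅓)*(-1/97) - 30095 = -1/291 - 30095 = -8757646/291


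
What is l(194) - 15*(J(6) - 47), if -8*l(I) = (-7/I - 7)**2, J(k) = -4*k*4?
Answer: 643970535/301088 ≈ 2138.8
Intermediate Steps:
J(k) = -16*k
l(I) = -(-7 - 7/I)**2/8 (l(I) = -(-7/I - 7)**2/8 = -(-7 - 7/I)**2/8)
l(194) - 15*(J(6) - 47) = -49/8*(1 + 194)**2/194**2 - 15*(-16*6 - 47) = -49/8*1/37636*195**2 - 15*(-96 - 47) = -49/8*1/37636*38025 - 15*(-143) = -1863225/301088 - 1*(-2145) = -1863225/301088 + 2145 = 643970535/301088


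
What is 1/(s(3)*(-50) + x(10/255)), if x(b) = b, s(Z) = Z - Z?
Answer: 51/2 ≈ 25.500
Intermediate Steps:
s(Z) = 0
1/(s(3)*(-50) + x(10/255)) = 1/(0*(-50) + 10/255) = 1/(0 + 10*(1/255)) = 1/(0 + 2/51) = 1/(2/51) = 51/2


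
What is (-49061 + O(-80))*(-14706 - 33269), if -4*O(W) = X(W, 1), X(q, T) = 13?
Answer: 9415429575/4 ≈ 2.3539e+9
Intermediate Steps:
O(W) = -13/4 (O(W) = -¼*13 = -13/4)
(-49061 + O(-80))*(-14706 - 33269) = (-49061 - 13/4)*(-14706 - 33269) = -196257/4*(-47975) = 9415429575/4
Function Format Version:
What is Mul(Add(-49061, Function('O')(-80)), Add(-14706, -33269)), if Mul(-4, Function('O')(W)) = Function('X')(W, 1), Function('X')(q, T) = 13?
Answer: Rational(9415429575, 4) ≈ 2.3539e+9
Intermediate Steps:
Function('O')(W) = Rational(-13, 4) (Function('O')(W) = Mul(Rational(-1, 4), 13) = Rational(-13, 4))
Mul(Add(-49061, Function('O')(-80)), Add(-14706, -33269)) = Mul(Add(-49061, Rational(-13, 4)), Add(-14706, -33269)) = Mul(Rational(-196257, 4), -47975) = Rational(9415429575, 4)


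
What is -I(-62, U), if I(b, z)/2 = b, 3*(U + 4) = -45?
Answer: 124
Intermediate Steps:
U = -19 (U = -4 + (⅓)*(-45) = -4 - 15 = -19)
I(b, z) = 2*b
-I(-62, U) = -2*(-62) = -1*(-124) = 124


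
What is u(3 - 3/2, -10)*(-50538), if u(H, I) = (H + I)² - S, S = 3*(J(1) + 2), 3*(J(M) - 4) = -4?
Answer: -5887677/2 ≈ -2.9438e+6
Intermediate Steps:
J(M) = 8/3 (J(M) = 4 + (⅓)*(-4) = 4 - 4/3 = 8/3)
S = 14 (S = 3*(8/3 + 2) = 3*(14/3) = 14)
u(H, I) = -14 + (H + I)² (u(H, I) = (H + I)² - 1*14 = (H + I)² - 14 = -14 + (H + I)²)
u(3 - 3/2, -10)*(-50538) = (-14 + ((3 - 3/2) - 10)²)*(-50538) = (-14 + (3/2 - 10)²)*(-50538) = (-14 + (-17/2)²)*(-50538) = (-14 + 289/4)*(-50538) = (233/4)*(-50538) = -5887677/2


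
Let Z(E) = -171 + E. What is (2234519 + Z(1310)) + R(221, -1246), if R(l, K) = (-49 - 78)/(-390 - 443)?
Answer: 1862303241/833 ≈ 2.2357e+6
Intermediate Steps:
R(l, K) = 127/833 (R(l, K) = -127/(-833) = -127*(-1/833) = 127/833)
(2234519 + Z(1310)) + R(221, -1246) = (2234519 + (-171 + 1310)) + 127/833 = (2234519 + 1139) + 127/833 = 2235658 + 127/833 = 1862303241/833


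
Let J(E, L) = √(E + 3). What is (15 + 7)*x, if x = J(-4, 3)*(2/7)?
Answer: 44*I/7 ≈ 6.2857*I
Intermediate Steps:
J(E, L) = √(3 + E)
x = 2*I/7 (x = √(3 - 4)*(2/7) = √(-1)*(2*(⅐)) = I*(2/7) = 2*I/7 ≈ 0.28571*I)
(15 + 7)*x = (15 + 7)*(2*I/7) = 22*(2*I/7) = 44*I/7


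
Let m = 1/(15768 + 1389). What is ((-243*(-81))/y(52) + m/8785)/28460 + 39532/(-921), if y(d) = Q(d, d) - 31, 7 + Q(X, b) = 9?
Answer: -820077276015018571/19095207874534050 ≈ -42.947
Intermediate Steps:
Q(X, b) = 2 (Q(X, b) = -7 + 9 = 2)
y(d) = -29 (y(d) = 2 - 31 = -29)
m = 1/17157 ≈ 5.8285e-5
((-243*(-81))/y(52) + m/8785)/28460 + 39532/(-921) = (-243*(-81)/(-29) + (1/17157)/8785)/28460 + 39532/(-921) = (19683*(-1/29) + (1/17157)*(1/8785))*(1/28460) + 39532*(-1/921) = (-19683/29 + 1/150724245)*(1/28460) - 39532/921 = -2966705314306/4371003105*1/28460 - 39532/921 = -1483352657153/62199374184150 - 39532/921 = -820077276015018571/19095207874534050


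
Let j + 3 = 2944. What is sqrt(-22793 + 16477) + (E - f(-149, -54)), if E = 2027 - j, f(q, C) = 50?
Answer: -964 + 2*I*sqrt(1579) ≈ -964.0 + 79.473*I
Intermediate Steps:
j = 2941 (j = -3 + 2944 = 2941)
E = -914 (E = 2027 - 1*2941 = 2027 - 2941 = -914)
sqrt(-22793 + 16477) + (E - f(-149, -54)) = sqrt(-22793 + 16477) + (-914 - 1*50) = sqrt(-6316) + (-914 - 50) = 2*I*sqrt(1579) - 964 = -964 + 2*I*sqrt(1579)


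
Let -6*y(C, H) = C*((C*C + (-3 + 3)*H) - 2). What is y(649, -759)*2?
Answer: -273358151/3 ≈ -9.1119e+7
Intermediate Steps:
y(C, H) = -C*(-2 + C**2)/6 (y(C, H) = -C*((C*C + (-3 + 3)*H) - 2)/6 = -C*((C**2 + 0*H) - 2)/6 = -C*((C**2 + 0) - 2)/6 = -C*(C**2 - 2)/6 = -C*(-2 + C**2)/6)
y(649, -759)*2 = ((1/6)*649*(2 - 1*649**2))*2 = ((1/6)*649*(2 - 1*421201))*2 = ((1/6)*649*(2 - 421201))*2 = ((1/6)*649*(-421199))*2 = -273358151/6*2 = -273358151/3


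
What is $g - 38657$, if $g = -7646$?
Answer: $-46303$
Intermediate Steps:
$g - 38657 = -7646 - 38657 = -46303$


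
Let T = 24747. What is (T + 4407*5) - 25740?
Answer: 21042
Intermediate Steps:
(T + 4407*5) - 25740 = (24747 + 4407*5) - 25740 = (24747 + 22035) - 25740 = 46782 - 25740 = 21042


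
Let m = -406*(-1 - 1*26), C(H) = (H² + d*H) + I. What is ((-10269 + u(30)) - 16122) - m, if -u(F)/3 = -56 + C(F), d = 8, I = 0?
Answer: -40605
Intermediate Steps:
C(H) = H² + 8*H (C(H) = (H² + 8*H) + 0 = H² + 8*H)
u(F) = 168 - 3*F*(8 + F) (u(F) = -3*(-56 + F*(8 + F)) = 168 - 3*F*(8 + F))
m = 10962 (m = -406*(-1 - 26) = -406*(-27) = 10962)
((-10269 + u(30)) - 16122) - m = ((-10269 + (168 - 24*30 - 3*30²)) - 16122) - 1*10962 = ((-10269 + (168 - 720 - 3*900)) - 16122) - 10962 = ((-10269 + (168 - 720 - 2700)) - 16122) - 10962 = ((-10269 - 3252) - 16122) - 10962 = (-13521 - 16122) - 10962 = -29643 - 10962 = -40605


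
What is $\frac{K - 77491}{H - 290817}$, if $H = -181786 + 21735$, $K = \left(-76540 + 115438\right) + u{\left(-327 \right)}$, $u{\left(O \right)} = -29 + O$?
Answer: $\frac{38949}{450868} \approx 0.086387$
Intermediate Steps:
$K = 38542$ ($K = \left(-76540 + 115438\right) - 356 = 38898 - 356 = 38542$)
$H = -160051$
$\frac{K - 77491}{H - 290817} = \frac{38542 - 77491}{-160051 - 290817} = - \frac{38949}{-450868} = \left(-38949\right) \left(- \frac{1}{450868}\right) = \frac{38949}{450868}$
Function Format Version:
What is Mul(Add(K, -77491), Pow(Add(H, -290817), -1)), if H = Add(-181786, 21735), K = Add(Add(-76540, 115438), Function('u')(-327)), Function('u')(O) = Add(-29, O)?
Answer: Rational(38949, 450868) ≈ 0.086387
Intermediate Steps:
K = 38542 (K = Add(Add(-76540, 115438), Add(-29, -327)) = Add(38898, -356) = 38542)
H = -160051
Mul(Add(K, -77491), Pow(Add(H, -290817), -1)) = Mul(Add(38542, -77491), Pow(Add(-160051, -290817), -1)) = Mul(-38949, Pow(-450868, -1)) = Mul(-38949, Rational(-1, 450868)) = Rational(38949, 450868)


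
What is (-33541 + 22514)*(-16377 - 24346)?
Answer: 449052521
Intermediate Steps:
(-33541 + 22514)*(-16377 - 24346) = -11027*(-40723) = 449052521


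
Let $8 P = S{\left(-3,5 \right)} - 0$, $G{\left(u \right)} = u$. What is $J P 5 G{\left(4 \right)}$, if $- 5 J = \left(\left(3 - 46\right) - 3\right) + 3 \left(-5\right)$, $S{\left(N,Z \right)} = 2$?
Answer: $61$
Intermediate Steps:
$P = \frac{1}{4}$ ($P = \frac{2 - 0}{8} = \frac{2 + 0}{8} = \frac{1}{8} \cdot 2 = \frac{1}{4} \approx 0.25$)
$J = \frac{61}{5}$ ($J = - \frac{\left(\left(3 - 46\right) - 3\right) + 3 \left(-5\right)}{5} = - \frac{\left(\left(3 - 46\right) - 3\right) - 15}{5} = - \frac{\left(-43 - 3\right) - 15}{5} = - \frac{-46 - 15}{5} = \left(- \frac{1}{5}\right) \left(-61\right) = \frac{61}{5} \approx 12.2$)
$J P 5 G{\left(4 \right)} = \frac{61 \frac{5 \cdot 4}{4}}{5} = \frac{61 \cdot \frac{1}{4} \cdot 20}{5} = \frac{61}{5} \cdot 5 = 61$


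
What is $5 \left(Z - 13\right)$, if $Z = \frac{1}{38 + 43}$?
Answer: $- \frac{5260}{81} \approx -64.938$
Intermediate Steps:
$Z = \frac{1}{81} \approx 0.012346$
$5 \left(Z - 13\right) = 5 \left(\frac{1}{81} - 13\right) = 5 \left(- \frac{1052}{81}\right) = - \frac{5260}{81}$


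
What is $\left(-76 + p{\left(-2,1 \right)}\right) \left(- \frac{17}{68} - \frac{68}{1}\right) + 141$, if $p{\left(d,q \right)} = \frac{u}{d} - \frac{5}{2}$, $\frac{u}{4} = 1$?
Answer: $\frac{45081}{8} \approx 5635.1$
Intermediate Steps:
$u = 4$ ($u = 4 \cdot 1 = 4$)
$p{\left(d,q \right)} = - \frac{5}{2} + \frac{4}{d}$ ($p{\left(d,q \right)} = \frac{4}{d} - \frac{5}{2} = - \frac{5}{2} + \frac{4}{d}$)
$\left(-76 + p{\left(-2,1 \right)}\right) \left(- \frac{17}{68} - \frac{68}{1}\right) + 141 = \left(-76 - \left(\frac{5}{2} - \frac{4}{-2}\right)\right) \left(- \frac{17}{68} - \frac{68}{1}\right) + 141 = \left(-76 + \left(- \frac{5}{2} + 4 \left(- \frac{1}{2}\right)\right)\right) \left(\left(-17\right) \frac{1}{68} - 68\right) + 141 = \left(-76 - \frac{9}{2}\right) \left(- \frac{1}{4} - 68\right) + 141 = \left(-76 - \frac{9}{2}\right) \left(- \frac{273}{4}\right) + 141 = \left(- \frac{161}{2}\right) \left(- \frac{273}{4}\right) + 141 = \frac{43953}{8} + 141 = \frac{45081}{8}$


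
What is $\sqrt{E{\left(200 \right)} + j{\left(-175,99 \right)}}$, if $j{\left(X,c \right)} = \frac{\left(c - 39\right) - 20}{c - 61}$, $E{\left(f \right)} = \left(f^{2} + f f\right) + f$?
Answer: $\frac{2 \sqrt{7238145}}{19} \approx 283.2$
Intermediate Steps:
$E{\left(f \right)} = f + 2 f^{2}$ ($E{\left(f \right)} = \left(f^{2} + f^{2}\right) + f = 2 f^{2} + f = f + 2 f^{2}$)
$j{\left(X,c \right)} = \frac{-59 + c}{-61 + c}$ ($j{\left(X,c \right)} = \frac{\left(c - 39\right) - 20}{-61 + c} = \frac{\left(-39 + c\right) - 20}{-61 + c} = \frac{-59 + c}{-61 + c}$)
$\sqrt{E{\left(200 \right)} + j{\left(-175,99 \right)}} = \sqrt{200 \left(1 + 2 \cdot 200\right) + \frac{-59 + 99}{-61 + 99}} = \sqrt{200 \left(1 + 400\right) + \frac{1}{38} \cdot 40} = \sqrt{200 \cdot 401 + \frac{1}{38} \cdot 40} = \sqrt{80200 + \frac{20}{19}} = \sqrt{\frac{1523820}{19}} = \frac{2 \sqrt{7238145}}{19}$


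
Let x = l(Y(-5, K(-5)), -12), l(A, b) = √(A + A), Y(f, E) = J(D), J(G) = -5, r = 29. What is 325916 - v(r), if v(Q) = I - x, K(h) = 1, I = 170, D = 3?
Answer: 325746 + I*√10 ≈ 3.2575e+5 + 3.1623*I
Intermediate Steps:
Y(f, E) = -5
l(A, b) = √2*√A (l(A, b) = √(2*A) = √2*√A)
x = I*√10 (x = √2*√(-5) = √2*(I*√5) = I*√10 ≈ 3.1623*I)
v(Q) = 170 - I*√10
325916 - v(r) = 325916 - (170 - I*√10) = 325916 + (-170 + I*√10) = 325746 + I*√10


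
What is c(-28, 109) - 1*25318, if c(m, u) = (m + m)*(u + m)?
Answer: -29854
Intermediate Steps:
c(m, u) = 2*m*(m + u) (c(m, u) = (2*m)*(m + u) = 2*m*(m + u))
c(-28, 109) - 1*25318 = 2*(-28)*(-28 + 109) - 1*25318 = 2*(-28)*81 - 25318 = -4536 - 25318 = -29854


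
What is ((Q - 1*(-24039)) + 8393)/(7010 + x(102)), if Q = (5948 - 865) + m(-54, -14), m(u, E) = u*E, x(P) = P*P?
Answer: 38271/17414 ≈ 2.1977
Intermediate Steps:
x(P) = P**2
m(u, E) = E*u
Q = 5839 (Q = (5948 - 865) - 14*(-54) = 5083 + 756 = 5839)
((Q - 1*(-24039)) + 8393)/(7010 + x(102)) = ((5839 - 1*(-24039)) + 8393)/(7010 + 102**2) = ((5839 + 24039) + 8393)/(7010 + 10404) = (29878 + 8393)/17414 = 38271*(1/17414) = 38271/17414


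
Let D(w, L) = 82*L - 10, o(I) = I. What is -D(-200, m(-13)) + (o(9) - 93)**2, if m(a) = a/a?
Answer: 6984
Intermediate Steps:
m(a) = 1
D(w, L) = -10 + 82*L
-D(-200, m(-13)) + (o(9) - 93)**2 = -(-10 + 82*1) + (9 - 93)**2 = -(-10 + 82) + (-84)**2 = -1*72 + 7056 = -72 + 7056 = 6984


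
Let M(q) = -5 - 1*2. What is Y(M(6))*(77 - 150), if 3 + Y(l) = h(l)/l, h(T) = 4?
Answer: 1825/7 ≈ 260.71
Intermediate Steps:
M(q) = -7 (M(q) = -5 - 2 = -7)
Y(l) = -3 + 4/l
Y(M(6))*(77 - 150) = (-3 + 4/(-7))*(77 - 150) = (-3 + 4*(-⅐))*(-73) = (-3 - 4/7)*(-73) = -25/7*(-73) = 1825/7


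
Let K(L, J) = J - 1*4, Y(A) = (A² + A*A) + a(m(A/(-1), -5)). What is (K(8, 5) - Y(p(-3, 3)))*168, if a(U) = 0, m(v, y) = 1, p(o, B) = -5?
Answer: -8232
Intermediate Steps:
Y(A) = 2*A² (Y(A) = (A² + A*A) + 0 = (A² + A²) + 0 = 2*A² + 0 = 2*A²)
K(L, J) = -4 + J (K(L, J) = J - 4 = -4 + J)
(K(8, 5) - Y(p(-3, 3)))*168 = ((-4 + 5) - 2*(-5)²)*168 = (1 - 2*25)*168 = (1 - 1*50)*168 = (1 - 50)*168 = -49*168 = -8232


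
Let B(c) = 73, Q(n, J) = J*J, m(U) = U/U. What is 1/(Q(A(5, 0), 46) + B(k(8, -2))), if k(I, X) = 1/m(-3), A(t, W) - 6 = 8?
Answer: 1/2189 ≈ 0.00045683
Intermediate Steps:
m(U) = 1
A(t, W) = 14 (A(t, W) = 6 + 8 = 14)
k(I, X) = 1 (k(I, X) = 1/1 = 1)
Q(n, J) = J²
1/(Q(A(5, 0), 46) + B(k(8, -2))) = 1/(46² + 73) = 1/(2116 + 73) = 1/2189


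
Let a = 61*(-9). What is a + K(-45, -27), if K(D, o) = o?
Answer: -576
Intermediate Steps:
a = -549
a + K(-45, -27) = -549 - 27 = -576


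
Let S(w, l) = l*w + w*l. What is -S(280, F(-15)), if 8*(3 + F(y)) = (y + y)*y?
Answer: -29820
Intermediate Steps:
F(y) = -3 + y²/4 (F(y) = -3 + ((y + y)*y)/8 = -3 + ((2*y)*y)/8 = -3 + (2*y²)/8 = -3 + y²/4)
S(w, l) = 2*l*w (S(w, l) = l*w + l*w = 2*l*w)
-S(280, F(-15)) = -2*(-3 + (¼)*(-15)²)*280 = -2*(-3 + (¼)*225)*280 = -2*(-3 + 225/4)*280 = -2*213*280/4 = -1*29820 = -29820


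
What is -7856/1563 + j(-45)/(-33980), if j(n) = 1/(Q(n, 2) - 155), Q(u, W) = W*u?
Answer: -65401984037/13012131300 ≈ -5.0262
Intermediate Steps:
j(n) = 1/(-155 + 2*n) (j(n) = 1/(2*n - 155) = 1/(-155 + 2*n))
-7856/1563 + j(-45)/(-33980) = -7856/1563 + 1/((-155 + 2*(-45))*(-33980)) = -7856*1/1563 - 1/33980/(-155 - 90) = -7856/1563 - 1/33980/(-245) = -7856/1563 - 1/245*(-1/33980) = -7856/1563 + 1/8325100 = -65401984037/13012131300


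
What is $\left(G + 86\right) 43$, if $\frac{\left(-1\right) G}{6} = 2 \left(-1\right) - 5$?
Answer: $5504$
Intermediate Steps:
$G = 42$ ($G = - 6 \left(2 \left(-1\right) - 5\right) = - 6 \left(-2 - 5\right) = \left(-6\right) \left(-7\right) = 42$)
$\left(G + 86\right) 43 = \left(42 + 86\right) 43 = 128 \cdot 43 = 5504$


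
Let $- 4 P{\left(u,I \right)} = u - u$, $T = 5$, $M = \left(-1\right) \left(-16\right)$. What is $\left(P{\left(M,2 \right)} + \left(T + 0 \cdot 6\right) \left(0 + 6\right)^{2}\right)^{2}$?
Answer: $32400$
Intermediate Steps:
$M = 16$
$P{\left(u,I \right)} = 0$ ($P{\left(u,I \right)} = - \frac{u - u}{4} = \left(- \frac{1}{4}\right) 0 = 0$)
$\left(P{\left(M,2 \right)} + \left(T + 0 \cdot 6\right) \left(0 + 6\right)^{2}\right)^{2} = \left(0 + \left(5 + 0 \cdot 6\right) \left(0 + 6\right)^{2}\right)^{2} = \left(0 + \left(5 + 0\right) 6^{2}\right)^{2} = \left(0 + 5 \cdot 36\right)^{2} = \left(0 + 180\right)^{2} = 180^{2} = 32400$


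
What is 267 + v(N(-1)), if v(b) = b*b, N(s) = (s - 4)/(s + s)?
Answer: 1093/4 ≈ 273.25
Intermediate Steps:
N(s) = (-4 + s)/(2*s) (N(s) = (-4 + s)/((2*s)) = (-4 + s)*(1/(2*s)) = (-4 + s)/(2*s))
v(b) = b**2
267 + v(N(-1)) = 267 + ((1/2)*(-4 - 1)/(-1))**2 = 267 + ((1/2)*(-1)*(-5))**2 = 267 + (5/2)**2 = 267 + 25/4 = 1093/4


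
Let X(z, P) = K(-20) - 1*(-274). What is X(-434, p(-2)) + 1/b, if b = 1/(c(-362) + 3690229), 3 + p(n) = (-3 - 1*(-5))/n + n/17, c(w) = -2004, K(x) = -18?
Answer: 3688481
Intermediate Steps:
p(n) = -3 + 2/n + n/17 (p(n) = -3 + ((-3 - 1*(-5))/n + n/17) = -3 + ((-3 + 5)/n + n*(1/17)) = -3 + (2/n + n/17) = -3 + 2/n + n/17)
X(z, P) = 256 (X(z, P) = -18 - 1*(-274) = -18 + 274 = 256)
b = 1/3688225 (b = 1/(-2004 + 3690229) = 1/3688225 ≈ 2.7113e-7)
X(-434, p(-2)) + 1/b = 256 + 1/(1/3688225) = 256 + 3688225 = 3688481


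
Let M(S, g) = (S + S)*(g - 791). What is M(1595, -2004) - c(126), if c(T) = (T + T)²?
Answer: -8979554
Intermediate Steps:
c(T) = 4*T² (c(T) = (2*T)² = 4*T²)
M(S, g) = 2*S*(-791 + g) (M(S, g) = (2*S)*(-791 + g) = 2*S*(-791 + g))
M(1595, -2004) - c(126) = 2*1595*(-791 - 2004) - 4*126² = 2*1595*(-2795) - 4*15876 = -8916050 - 1*63504 = -8916050 - 63504 = -8979554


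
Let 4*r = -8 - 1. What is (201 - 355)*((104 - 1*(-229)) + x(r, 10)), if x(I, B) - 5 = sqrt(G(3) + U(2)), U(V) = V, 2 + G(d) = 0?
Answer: -52052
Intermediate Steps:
r = -9/4 (r = (-8 - 1)/4 = (1/4)*(-9) = -9/4 ≈ -2.2500)
G(d) = -2 (G(d) = -2 + 0 = -2)
x(I, B) = 5 (x(I, B) = 5 + sqrt(-2 + 2) = 5 + sqrt(0) = 5 + 0 = 5)
(201 - 355)*((104 - 1*(-229)) + x(r, 10)) = (201 - 355)*((104 - 1*(-229)) + 5) = -154*((104 + 229) + 5) = -154*(333 + 5) = -154*338 = -52052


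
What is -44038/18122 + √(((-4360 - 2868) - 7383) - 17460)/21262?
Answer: -22019/9061 + I*√32071/21262 ≈ -2.4301 + 0.0084227*I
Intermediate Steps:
-44038/18122 + √(((-4360 - 2868) - 7383) - 17460)/21262 = -44038*1/18122 + √((-7228 - 7383) - 17460)*(1/21262) = -22019/9061 + √(-14611 - 17460)*(1/21262) = -22019/9061 + √(-32071)*(1/21262) = -22019/9061 + (I*√32071)*(1/21262) = -22019/9061 + I*√32071/21262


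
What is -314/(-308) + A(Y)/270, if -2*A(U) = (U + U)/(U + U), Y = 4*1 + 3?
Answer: 42313/41580 ≈ 1.0176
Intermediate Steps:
Y = 7 (Y = 4 + 3 = 7)
A(U) = -½ (A(U) = -(U + U)/(2*(U + U)) = -2*U/(2*(2*U)) = -2*U*1/(2*U)/2 = -½*1 = -½)
-314/(-308) + A(Y)/270 = -314/(-308) - ½/270 = -314*(-1/308) - ½*1/270 = 157/154 - 1/540 = 42313/41580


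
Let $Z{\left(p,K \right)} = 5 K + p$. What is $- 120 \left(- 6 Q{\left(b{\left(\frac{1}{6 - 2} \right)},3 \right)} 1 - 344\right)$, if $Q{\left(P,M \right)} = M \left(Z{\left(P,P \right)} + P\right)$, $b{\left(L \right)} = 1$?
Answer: $56400$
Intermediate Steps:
$Z{\left(p,K \right)} = p + 5 K$
$Q{\left(P,M \right)} = 7 M P$ ($Q{\left(P,M \right)} = M \left(\left(P + 5 P\right) + P\right) = M \left(6 P + P\right) = M 7 P = 7 M P$)
$- 120 \left(- 6 Q{\left(b{\left(\frac{1}{6 - 2} \right)},3 \right)} 1 - 344\right) = - 120 \left(- 6 \cdot 7 \cdot 3 \cdot 1 \cdot 1 - 344\right) = - 120 \left(\left(-6\right) 21 \cdot 1 - 344\right) = - 120 \left(\left(-126\right) 1 - 344\right) = - 120 \left(-126 - 344\right) = \left(-120\right) \left(-470\right) = 56400$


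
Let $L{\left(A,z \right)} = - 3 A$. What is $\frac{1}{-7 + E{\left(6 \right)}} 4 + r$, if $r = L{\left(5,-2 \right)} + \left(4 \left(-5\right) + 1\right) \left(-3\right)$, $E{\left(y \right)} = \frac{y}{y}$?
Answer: $\frac{124}{3} \approx 41.333$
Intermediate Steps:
$E{\left(y \right)} = 1$
$r = 42$ ($r = \left(-3\right) 5 + \left(4 \left(-5\right) + 1\right) \left(-3\right) = -15 + \left(-20 + 1\right) \left(-3\right) = -15 - -57 = -15 + 57 = 42$)
$\frac{1}{-7 + E{\left(6 \right)}} 4 + r = \frac{1}{-7 + 1} \cdot 4 + 42 = \frac{1}{-6} \cdot 4 + 42 = \left(- \frac{1}{6}\right) 4 + 42 = - \frac{2}{3} + 42 = \frac{124}{3}$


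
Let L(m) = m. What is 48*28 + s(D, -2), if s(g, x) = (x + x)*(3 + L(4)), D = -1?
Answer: 1316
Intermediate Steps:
s(g, x) = 14*x (s(g, x) = (x + x)*(3 + 4) = (2*x)*7 = 14*x)
48*28 + s(D, -2) = 48*28 + 14*(-2) = 1344 - 28 = 1316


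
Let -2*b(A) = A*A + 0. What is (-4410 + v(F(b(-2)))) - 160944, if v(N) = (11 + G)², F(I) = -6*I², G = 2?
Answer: -165185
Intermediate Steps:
b(A) = -A²/2 (b(A) = -(A*A + 0)/2 = -(A² + 0)/2 = -A²/2)
v(N) = 169 (v(N) = (11 + 2)² = 13² = 169)
(-4410 + v(F(b(-2)))) - 160944 = (-4410 + 169) - 160944 = -4241 - 160944 = -165185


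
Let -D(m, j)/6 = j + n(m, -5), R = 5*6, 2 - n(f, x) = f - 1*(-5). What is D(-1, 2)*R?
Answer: 0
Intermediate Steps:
n(f, x) = -3 - f (n(f, x) = 2 - (f - 1*(-5)) = 2 - (f + 5) = 2 - (5 + f) = 2 + (-5 - f) = -3 - f)
R = 30
D(m, j) = 18 - 6*j + 6*m (D(m, j) = -6*(j + (-3 - m)) = -6*(-3 + j - m) = 18 - 6*j + 6*m)
D(-1, 2)*R = (18 - 6*2 + 6*(-1))*30 = (18 - 12 - 6)*30 = 0*30 = 0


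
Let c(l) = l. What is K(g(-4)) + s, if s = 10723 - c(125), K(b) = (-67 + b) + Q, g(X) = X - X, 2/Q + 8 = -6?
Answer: 73716/7 ≈ 10531.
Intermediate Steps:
Q = -⅐ (Q = 2/(-8 - 6) = 2/(-14) = 2*(-1/14) = -⅐ ≈ -0.14286)
g(X) = 0
K(b) = -470/7 + b (K(b) = (-67 + b) - ⅐ = -470/7 + b)
s = 10598 (s = 10723 - 1*125 = 10723 - 125 = 10598)
K(g(-4)) + s = (-470/7 + 0) + 10598 = -470/7 + 10598 = 73716/7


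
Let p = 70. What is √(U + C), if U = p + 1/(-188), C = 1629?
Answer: √15012317/94 ≈ 41.219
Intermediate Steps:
U = 13159/188 (U = 70 + 1/(-188) = 70 - 1/188 = 13159/188 ≈ 69.995)
√(U + C) = √(13159/188 + 1629) = √(319411/188) = √15012317/94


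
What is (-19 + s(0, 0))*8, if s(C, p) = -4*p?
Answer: -152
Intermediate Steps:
(-19 + s(0, 0))*8 = (-19 - 4*0)*8 = (-19 + 0)*8 = -19*8 = -152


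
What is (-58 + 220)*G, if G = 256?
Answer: 41472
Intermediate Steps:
(-58 + 220)*G = (-58 + 220)*256 = 162*256 = 41472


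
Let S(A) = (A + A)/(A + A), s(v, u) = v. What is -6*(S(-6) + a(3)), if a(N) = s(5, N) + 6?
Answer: -72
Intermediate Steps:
S(A) = 1 (S(A) = (2*A)/((2*A)) = (2*A)*(1/(2*A)) = 1)
a(N) = 11 (a(N) = 5 + 6 = 11)
-6*(S(-6) + a(3)) = -6*(1 + 11) = -6*12 = -72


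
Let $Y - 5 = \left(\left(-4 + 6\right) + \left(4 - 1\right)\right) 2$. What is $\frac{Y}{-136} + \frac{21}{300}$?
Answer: $- \frac{137}{3400} \approx -0.040294$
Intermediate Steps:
$Y = 15$ ($Y = 5 + \left(\left(-4 + 6\right) + \left(4 - 1\right)\right) 2 = 5 + \left(2 + 3\right) 2 = 5 + 5 \cdot 2 = 5 + 10 = 15$)
$\frac{Y}{-136} + \frac{21}{300} = \frac{15}{-136} + \frac{21}{300} = 15 \left(- \frac{1}{136}\right) + 21 \cdot \frac{1}{300} = - \frac{15}{136} + \frac{7}{100} = - \frac{137}{3400}$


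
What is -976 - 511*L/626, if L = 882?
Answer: -530839/313 ≈ -1696.0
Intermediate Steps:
-976 - 511*L/626 = -976 - 450702/626 = -976 - 511*441/313 = -976 - 225351/313 = -530839/313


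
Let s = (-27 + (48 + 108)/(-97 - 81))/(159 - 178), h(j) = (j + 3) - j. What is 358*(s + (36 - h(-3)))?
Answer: 20865672/1691 ≈ 12339.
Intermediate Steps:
h(j) = 3 (h(j) = (3 + j) - j = 3)
s = 2481/1691 (s = (-27 + 156/(-178))/(-19) = (-27 + 156*(-1/178))*(-1/19) = (-27 - 78/89)*(-1/19) = -2481/89*(-1/19) = 2481/1691 ≈ 1.4672)
358*(s + (36 - h(-3))) = 358*(2481/1691 + (36 - 1*3)) = 358*(2481/1691 + (36 - 3)) = 358*(2481/1691 + 33) = 358*(58284/1691) = 20865672/1691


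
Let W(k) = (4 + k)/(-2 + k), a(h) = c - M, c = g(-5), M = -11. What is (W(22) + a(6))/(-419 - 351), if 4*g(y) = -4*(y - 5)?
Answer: -223/7700 ≈ -0.028961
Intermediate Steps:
g(y) = 5 - y (g(y) = (-4*(y - 5))/4 = (-4*(-5 + y))/4 = (20 - 4*y)/4 = 5 - y)
c = 10 (c = 5 - 1*(-5) = 5 + 5 = 10)
a(h) = 21 (a(h) = 10 - 1*(-11) = 10 + 11 = 21)
W(k) = (4 + k)/(-2 + k)
(W(22) + a(6))/(-419 - 351) = ((4 + 22)/(-2 + 22) + 21)/(-419 - 351) = (26/20 + 21)/(-770) = ((1/20)*26 + 21)*(-1/770) = (13/10 + 21)*(-1/770) = (223/10)*(-1/770) = -223/7700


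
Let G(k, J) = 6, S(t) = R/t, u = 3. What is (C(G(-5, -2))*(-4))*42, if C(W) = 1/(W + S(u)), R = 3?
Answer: -24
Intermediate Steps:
S(t) = 3/t
C(W) = 1/(1 + W) (C(W) = 1/(W + 3/3) = 1/(W + 3*(⅓)) = 1/(W + 1) = 1/(1 + W))
(C(G(-5, -2))*(-4))*42 = (-4/(1 + 6))*42 = (-4/7)*42 = ((⅐)*(-4))*42 = -4/7*42 = -24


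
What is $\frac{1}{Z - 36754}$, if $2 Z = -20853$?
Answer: $- \frac{2}{94361} \approx -2.1195 \cdot 10^{-5}$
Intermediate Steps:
$Z = - \frac{20853}{2}$ ($Z = \frac{1}{2} \left(-20853\right) = - \frac{20853}{2} \approx -10427.0$)
$\frac{1}{Z - 36754} = \frac{1}{- \frac{20853}{2} - 36754} = \frac{1}{- \frac{94361}{2}} = - \frac{2}{94361}$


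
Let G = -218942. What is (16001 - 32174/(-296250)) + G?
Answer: -30060619538/148125 ≈ -2.0294e+5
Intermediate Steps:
(16001 - 32174/(-296250)) + G = (16001 - 32174/(-296250)) - 218942 = (16001 - 32174*(-1/296250)) - 218942 = (16001 + 16087/148125) - 218942 = 2370164212/148125 - 218942 = -30060619538/148125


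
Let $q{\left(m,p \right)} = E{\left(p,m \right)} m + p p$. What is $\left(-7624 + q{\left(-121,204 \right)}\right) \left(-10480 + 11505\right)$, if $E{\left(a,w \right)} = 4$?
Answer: $34345700$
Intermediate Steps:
$q{\left(m,p \right)} = p^{2} + 4 m$ ($q{\left(m,p \right)} = 4 m + p p = 4 m + p^{2} = p^{2} + 4 m$)
$\left(-7624 + q{\left(-121,204 \right)}\right) \left(-10480 + 11505\right) = \left(-7624 + \left(204^{2} + 4 \left(-121\right)\right)\right) \left(-10480 + 11505\right) = \left(-7624 + \left(41616 - 484\right)\right) 1025 = \left(-7624 + 41132\right) 1025 = 33508 \cdot 1025 = 34345700$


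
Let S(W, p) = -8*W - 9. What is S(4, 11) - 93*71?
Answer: -6644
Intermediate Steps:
S(W, p) = -9 - 8*W
S(4, 11) - 93*71 = (-9 - 8*4) - 93*71 = (-9 - 32) - 6603 = -41 - 6603 = -6644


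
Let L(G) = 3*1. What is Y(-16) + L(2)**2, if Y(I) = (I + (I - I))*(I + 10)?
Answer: 105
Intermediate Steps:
L(G) = 3
Y(I) = I*(10 + I) (Y(I) = (I + 0)*(10 + I) = I*(10 + I))
Y(-16) + L(2)**2 = -16*(10 - 16) + 3**2 = -16*(-6) + 9 = 96 + 9 = 105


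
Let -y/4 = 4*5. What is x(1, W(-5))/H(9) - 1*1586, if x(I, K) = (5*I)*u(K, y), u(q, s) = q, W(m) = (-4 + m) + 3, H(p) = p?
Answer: -4768/3 ≈ -1589.3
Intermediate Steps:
y = -80 (y = -16*5 = -4*20 = -80)
W(m) = -1 + m
x(I, K) = 5*I*K (x(I, K) = (5*I)*K = 5*I*K)
x(1, W(-5))/H(9) - 1*1586 = (5*1*(-1 - 5))/9 - 1*1586 = (5*1*(-6))*(1/9) - 1586 = -30*1/9 - 1586 = -10/3 - 1586 = -4768/3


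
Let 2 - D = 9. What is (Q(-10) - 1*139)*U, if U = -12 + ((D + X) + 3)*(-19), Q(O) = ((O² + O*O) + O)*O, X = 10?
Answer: 256914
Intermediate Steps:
D = -7 (D = 2 - 1*9 = 2 - 9 = -7)
Q(O) = O*(O + 2*O²) (Q(O) = ((O² + O²) + O)*O = (2*O² + O)*O = (O + 2*O²)*O = O*(O + 2*O²))
U = -126 (U = -12 + ((-7 + 10) + 3)*(-19) = -12 + (3 + 3)*(-19) = -12 + 6*(-19) = -12 - 114 = -126)
(Q(-10) - 1*139)*U = ((-10)²*(1 + 2*(-10)) - 1*139)*(-126) = (100*(1 - 20) - 139)*(-126) = (100*(-19) - 139)*(-126) = (-1900 - 139)*(-126) = -2039*(-126) = 256914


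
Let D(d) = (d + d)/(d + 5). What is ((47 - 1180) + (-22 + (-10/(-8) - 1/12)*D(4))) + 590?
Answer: -15227/27 ≈ -563.96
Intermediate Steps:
D(d) = 2*d/(5 + d) (D(d) = (2*d)/(5 + d) = 2*d/(5 + d))
((47 - 1180) + (-22 + (-10/(-8) - 1/12)*D(4))) + 590 = ((47 - 1180) + (-22 + (-10/(-8) - 1/12)*(2*4/(5 + 4)))) + 590 = (-1133 + (-22 + (-10*(-⅛) - 1*1/12)*(2*4/9))) + 590 = (-1133 + (-22 + (5/4 - 1/12)*(2*4*(⅑)))) + 590 = (-1133 + (-22 + (7/6)*(8/9))) + 590 = (-1133 + (-22 + 28/27)) + 590 = (-1133 - 566/27) + 590 = -31157/27 + 590 = -15227/27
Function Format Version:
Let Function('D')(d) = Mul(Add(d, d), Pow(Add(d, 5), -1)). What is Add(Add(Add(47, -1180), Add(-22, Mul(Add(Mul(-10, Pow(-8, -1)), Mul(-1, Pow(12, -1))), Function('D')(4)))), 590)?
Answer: Rational(-15227, 27) ≈ -563.96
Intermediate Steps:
Function('D')(d) = Mul(2, d, Pow(Add(5, d), -1)) (Function('D')(d) = Mul(Mul(2, d), Pow(Add(5, d), -1)) = Mul(2, d, Pow(Add(5, d), -1)))
Add(Add(Add(47, -1180), Add(-22, Mul(Add(Mul(-10, Pow(-8, -1)), Mul(-1, Pow(12, -1))), Function('D')(4)))), 590) = Add(Add(Add(47, -1180), Add(-22, Mul(Add(Mul(-10, Pow(-8, -1)), Mul(-1, Pow(12, -1))), Mul(2, 4, Pow(Add(5, 4), -1))))), 590) = Add(Add(-1133, Add(-22, Mul(Add(Mul(-10, Rational(-1, 8)), Mul(-1, Rational(1, 12))), Mul(2, 4, Pow(9, -1))))), 590) = Add(Add(-1133, Add(-22, Mul(Add(Rational(5, 4), Rational(-1, 12)), Mul(2, 4, Rational(1, 9))))), 590) = Add(Add(-1133, Add(-22, Mul(Rational(7, 6), Rational(8, 9)))), 590) = Add(Add(-1133, Add(-22, Rational(28, 27))), 590) = Add(Add(-1133, Rational(-566, 27)), 590) = Add(Rational(-31157, 27), 590) = Rational(-15227, 27)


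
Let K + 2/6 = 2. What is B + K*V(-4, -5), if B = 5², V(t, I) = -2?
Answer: 65/3 ≈ 21.667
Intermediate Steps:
B = 25
K = 5/3 (K = -⅓ + 2 = 5/3 ≈ 1.6667)
B + K*V(-4, -5) = 25 + (5/3)*(-2) = 25 - 10/3 = 65/3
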